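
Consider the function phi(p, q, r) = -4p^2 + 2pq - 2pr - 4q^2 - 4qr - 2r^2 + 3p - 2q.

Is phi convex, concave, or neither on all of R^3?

concave

phi is quadratic, so its Hessian is the constant matrix H = [[-8, 2, -2], [2, -8, -4], [-2, -4, -4]].
Leading principal minors: -8, 60, -48.
Signs alternate −, +, − ⇒ H ≺ 0 ⇒ concave.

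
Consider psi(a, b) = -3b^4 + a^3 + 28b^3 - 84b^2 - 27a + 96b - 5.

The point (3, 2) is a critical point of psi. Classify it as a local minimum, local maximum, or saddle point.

The mixed partial ∂²psi/∂a∂b is 0, so the Hessian at any point is diag(psi_aa, psi_bb) = diag(6a, 12(-3b^2 + 14b - 14)).
At (3, 2): H = diag(18, 24).
Both eigenvalues are positive, so H is positive definite: a local minimum.

local minimum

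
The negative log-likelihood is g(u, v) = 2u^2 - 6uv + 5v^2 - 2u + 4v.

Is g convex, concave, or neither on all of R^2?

g is quadratic, so its Hessian is the constant matrix H = [[4, -6], [-6, 10]].
det(H) = 4, tr(H) = 14.
det(H) > 0 and tr(H) > 0, so H is positive definite everywhere: convex.

convex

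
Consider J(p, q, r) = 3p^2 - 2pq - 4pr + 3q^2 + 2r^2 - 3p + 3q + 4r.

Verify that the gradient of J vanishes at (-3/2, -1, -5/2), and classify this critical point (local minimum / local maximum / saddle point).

local minimum

∇J = (6p - 2q - 4r - 3, -2p + 6q + 3, -4p + 4r + 4); substituting (-3/2, -1, -5/2) gives ∇J = (0, 0, 0), so (-3/2, -1, -5/2) is indeed a critical point.
The Hessian is constant: H = [[6, -2, -4], [-2, 6, 0], [-4, 0, 4]].
Leading principal minors: Δ₁ = 6, Δ₂ = 32, Δ₃ = 32.
All leading minors are positive, so H is positive definite: a local minimum.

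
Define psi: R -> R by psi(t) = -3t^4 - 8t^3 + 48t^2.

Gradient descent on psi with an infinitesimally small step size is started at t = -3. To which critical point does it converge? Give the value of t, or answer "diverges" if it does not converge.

psi'(t) = -12t(t - 2)(t + 4), so psi'(-3) = -180.
Gradient descent moves in the -psi' direction, i.e. t is increasing.
The nearest critical point in that direction is t = 0, where psi'' = 96 > 0 (a local minimum). The iterate converges there.

0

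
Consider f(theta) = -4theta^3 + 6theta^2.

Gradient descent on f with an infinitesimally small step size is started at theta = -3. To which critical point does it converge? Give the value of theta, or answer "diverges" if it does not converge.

0

f'(theta) = -12theta(theta - 1), so f'(-3) = -144.
Gradient descent moves in the -f' direction, i.e. theta is increasing.
The nearest critical point in that direction is theta = 0, where f'' = 12 > 0 (a local minimum). The iterate converges there.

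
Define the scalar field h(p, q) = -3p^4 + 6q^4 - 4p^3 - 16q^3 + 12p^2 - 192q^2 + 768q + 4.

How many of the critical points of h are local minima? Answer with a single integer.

2

h separates as a function of p plus a function of q, so ∇h=0 decouples.
∂h/∂p = -12p(p - 1)(p + 2) = 0 at p ∈ {-2, 0, 1}; ∂h/∂q = 24(q - 4)(q - 2)(q + 4) = 0 at q ∈ {-4, 2, 4}.
The Hessian is diagonal: diag(h_pp, h_qq). Second derivatives: h_pp(-2)=-72, h_pp(0)=24, h_pp(1)=-36; h_qq(-4)=1152, h_qq(2)=-288, h_qq(4)=384.
Local minima occur where both diagonal entries positive: (0, -4), (0, 4). Count: 2.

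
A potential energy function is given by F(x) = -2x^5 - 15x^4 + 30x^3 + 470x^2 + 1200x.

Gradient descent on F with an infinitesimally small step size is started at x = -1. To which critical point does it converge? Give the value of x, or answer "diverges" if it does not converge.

F'(x) = -10(x - 4)(x + 2)(x + 3)(x + 5), so F'(-1) = 400.
Gradient descent moves in the -F' direction, i.e. x is decreasing.
The nearest critical point in that direction is x = -2, where F'' = 180 > 0 (a local minimum). The iterate converges there.

-2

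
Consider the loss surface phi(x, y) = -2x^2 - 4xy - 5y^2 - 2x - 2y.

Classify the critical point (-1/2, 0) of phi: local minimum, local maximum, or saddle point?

local maximum

The Hessian of phi is constant: H = [[-4, -4], [-4, -10]].
det(H) = (-4)·(-10) − (-4)² = 24.
det(H) > 0 and tr(H) = -14 < 0, so H is negative definite and the point is a local maximum.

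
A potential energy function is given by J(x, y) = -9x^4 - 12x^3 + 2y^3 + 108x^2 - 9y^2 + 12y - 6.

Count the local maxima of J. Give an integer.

J separates as a function of x plus a function of y, so ∇J=0 decouples.
∂J/∂x = -36x(x - 2)(x + 3) = 0 at x ∈ {-3, 0, 2}; ∂J/∂y = 6(y - 2)(y - 1) = 0 at y ∈ {1, 2}.
The Hessian is diagonal: diag(J_xx, J_yy). Second derivatives: J_xx(-3)=-540, J_xx(0)=216, J_xx(2)=-360; J_yy(1)=-6, J_yy(2)=6.
Local maxima occur where both diagonal entries negative: (-3, 1), (2, 1). Count: 2.

2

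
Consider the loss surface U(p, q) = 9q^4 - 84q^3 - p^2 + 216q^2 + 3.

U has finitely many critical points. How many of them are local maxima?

1

U separates as a function of p plus a function of q, so ∇U=0 decouples.
∂U/∂p = -2p = 0 at p ∈ {0}; ∂U/∂q = 36q(q - 4)(q - 3) = 0 at q ∈ {0, 3, 4}.
The Hessian is diagonal: diag(U_pp, U_qq). Second derivatives: U_pp(0)=-2; U_qq(0)=432, U_qq(3)=-108, U_qq(4)=144.
Local maxima occur where both diagonal entries negative: (0, 3). Count: 1.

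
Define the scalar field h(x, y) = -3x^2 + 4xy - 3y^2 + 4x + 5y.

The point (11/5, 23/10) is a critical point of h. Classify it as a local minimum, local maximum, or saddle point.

The Hessian of h is constant: H = [[-6, 4], [4, -6]].
det(H) = (-6)·(-6) − 4² = 20.
det(H) > 0 and tr(H) = -12 < 0, so H is negative definite and the point is a local maximum.

local maximum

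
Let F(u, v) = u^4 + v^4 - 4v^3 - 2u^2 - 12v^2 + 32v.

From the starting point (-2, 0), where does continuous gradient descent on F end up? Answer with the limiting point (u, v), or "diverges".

F is separable, so gradient descent decouples: u follows -∂F/∂u, v follows -∂F/∂v.
∂F/∂u = 4u(u - 1)(u + 1); at u=-2 this is -24, so u increases.
∂F/∂v = 4(v - 4)(v - 1)(v + 2); at v=0 this is 32, so v decreases.
u converges to its nearest critical value -1 (a local min of the u-part); v converges to -2. The iterate converges to (-1, -2).

(-1, -2)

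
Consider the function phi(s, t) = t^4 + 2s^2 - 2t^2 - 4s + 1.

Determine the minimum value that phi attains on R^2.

-2

phi(s,t) separates as P(s) + Q(t) + 1, so its minimum is min P + min Q + 1.
P'(s) = 4s - 4 vanishes at s ∈ {1}; Q'(t) = 4t(t - 1)(t + 1) vanishes at t ∈ {-1, 0, 1}.
Local minima of P (where P''>0): P(1)=-2. Local minima of Q: Q(-1)=-1, Q(1)=-1.
So the global minimum of phi is P(1) + Q(-1) + 1 = -2 − 1 + 1 = -2, attained at (1, -1).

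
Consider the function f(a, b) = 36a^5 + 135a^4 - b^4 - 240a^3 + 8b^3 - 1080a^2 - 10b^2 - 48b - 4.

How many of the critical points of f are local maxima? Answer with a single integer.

f separates as a function of a plus a function of b, so ∇f=0 decouples.
∂f/∂a = 180a(a - 2)(a + 2)(a + 3) = 0 at a ∈ {-3, -2, 0, 2}; ∂f/∂b = -4(b - 4)(b - 3)(b + 1) = 0 at b ∈ {-1, 3, 4}.
The Hessian is diagonal: diag(f_aa, f_bb). Second derivatives: f_aa(-3)=-2700, f_aa(-2)=1440, f_aa(0)=-2160, f_aa(2)=7200; f_bb(-1)=-80, f_bb(3)=16, f_bb(4)=-20.
Local maxima occur where both diagonal entries negative: (-3, -1), (-3, 4), (0, -1), (0, 4). Count: 4.

4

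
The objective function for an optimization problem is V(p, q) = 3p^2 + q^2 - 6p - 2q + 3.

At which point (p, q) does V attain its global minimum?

(1, 1)

V(p,q) separates as A(p) + B(q) + 3, so its minimum is min A + min B + 3.
A'(p) = 6p - 6 vanishes at p ∈ {1}; B'(q) = 2q - 2 vanishes at q ∈ {1}.
Local minima of A (where A''>0): A(1)=-3. Local minima of B: B(1)=-1.
So the global minimum of V is A(1) + B(1) + 3 = -3 − 1 + 3 = -1, attained at (1, 1).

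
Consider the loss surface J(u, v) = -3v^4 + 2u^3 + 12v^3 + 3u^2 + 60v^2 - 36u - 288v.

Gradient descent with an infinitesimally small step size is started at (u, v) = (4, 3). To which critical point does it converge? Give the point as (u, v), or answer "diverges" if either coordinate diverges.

J is separable, so gradient descent decouples: u follows -∂J/∂u, v follows -∂J/∂v.
∂J/∂u = 6(u - 2)(u + 3); at u=4 this is 84, so u decreases.
∂J/∂v = -12(v - 4)(v - 2)(v + 3); at v=3 this is 72, so v decreases.
u converges to its nearest critical value 2 (a local min of the u-part); v converges to 2. The iterate converges to (2, 2).

(2, 2)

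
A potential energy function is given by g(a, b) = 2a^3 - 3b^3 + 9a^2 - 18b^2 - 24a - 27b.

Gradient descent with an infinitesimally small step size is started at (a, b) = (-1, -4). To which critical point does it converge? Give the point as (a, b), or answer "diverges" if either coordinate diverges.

g is separable, so gradient descent decouples: a follows -∂g/∂a, b follows -∂g/∂b.
∂g/∂a = 6(a - 1)(a + 4); at a=-1 this is -36, so a increases.
∂g/∂b = -9(b + 1)(b + 3); at b=-4 this is -27, so b increases.
a converges to its nearest critical value 1 (a local min of the a-part); b converges to -3. The iterate converges to (1, -3).

(1, -3)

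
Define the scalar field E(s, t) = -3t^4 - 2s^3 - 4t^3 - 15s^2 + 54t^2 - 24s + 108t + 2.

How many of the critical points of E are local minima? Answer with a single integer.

E separates as a function of s plus a function of t, so ∇E=0 decouples.
∂E/∂s = -6(s + 1)(s + 4) = 0 at s ∈ {-4, -1}; ∂E/∂t = -12(t - 3)(t + 1)(t + 3) = 0 at t ∈ {-3, -1, 3}.
The Hessian is diagonal: diag(E_ss, E_tt). Second derivatives: E_ss(-4)=18, E_ss(-1)=-18; E_tt(-3)=-144, E_tt(-1)=96, E_tt(3)=-288.
Local minima occur where both diagonal entries positive: (-4, -1). Count: 1.

1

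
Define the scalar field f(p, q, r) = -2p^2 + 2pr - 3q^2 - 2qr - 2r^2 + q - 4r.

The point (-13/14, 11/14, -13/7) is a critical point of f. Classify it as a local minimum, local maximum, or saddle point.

The Hessian is constant: H = [[-4, 0, 2], [0, -6, -2], [2, -2, -4]].
Leading principal minors: Δ₁ = -4, Δ₂ = 24, Δ₃ = -56.
The minors alternate sign starting negative (−, +, −), so H is negative definite: a local maximum.

local maximum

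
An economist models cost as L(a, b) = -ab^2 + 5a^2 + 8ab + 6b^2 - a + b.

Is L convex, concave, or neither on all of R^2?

neither

The term -ab^2 is cubic, so the Hessian is not constant.
∂²L/∂b² = -2a + 12, which takes both signs as a varies (negative for sufficiently large a). A diagonal entry of the Hessian changing sign means the Hessian is neither positive- nor negative-semidefinite on all of R^2.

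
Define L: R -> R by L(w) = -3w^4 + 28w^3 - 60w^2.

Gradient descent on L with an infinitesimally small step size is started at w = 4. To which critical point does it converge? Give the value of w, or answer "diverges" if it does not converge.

L'(w) = -12w(w - 5)(w - 2), so L'(4) = 96.
Gradient descent moves in the -L' direction, i.e. w is decreasing.
The nearest critical point in that direction is w = 2, where L'' = 72 > 0 (a local minimum). The iterate converges there.

2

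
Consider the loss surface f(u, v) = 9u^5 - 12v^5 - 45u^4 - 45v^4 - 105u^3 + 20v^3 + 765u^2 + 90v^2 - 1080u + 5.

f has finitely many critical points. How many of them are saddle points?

8

f separates as a function of u plus a function of v, so ∇f=0 decouples.
∂f/∂u = 45(u - 4)(u - 2)(u - 1)(u + 3) = 0 at u ∈ {-3, 1, 2, 4}; ∂f/∂v = -60v(v - 1)(v + 1)(v + 3) = 0 at v ∈ {-3, -1, 0, 1}.
The Hessian is diagonal: diag(f_uu, f_vv). Second derivatives: f_uu(-3)=-6300, f_uu(1)=540, f_uu(2)=-450, f_uu(4)=1890; f_vv(-3)=1440, f_vv(-1)=-240, f_vv(0)=180, f_vv(1)=-480.
Saddle points occur where the two diagonal entries have opposite signs: (-3, -3), (-3, 0), (1, -1), (1, 1), (2, -3), (2, 0), (4, -1), (4, 1). Count: 8.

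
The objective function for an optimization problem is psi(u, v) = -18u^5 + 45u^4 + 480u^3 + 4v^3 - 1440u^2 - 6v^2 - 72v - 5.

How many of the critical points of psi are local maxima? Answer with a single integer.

psi separates as a function of u plus a function of v, so ∇psi=0 decouples.
∂psi/∂u = -90u(u - 4)(u - 2)(u + 4) = 0 at u ∈ {-4, 0, 2, 4}; ∂psi/∂v = 12(v - 3)(v + 2) = 0 at v ∈ {-2, 3}.
The Hessian is diagonal: diag(psi_uu, psi_vv). Second derivatives: psi_uu(-4)=17280, psi_uu(0)=-2880, psi_uu(2)=2160, psi_uu(4)=-5760; psi_vv(-2)=-60, psi_vv(3)=60.
Local maxima occur where both diagonal entries negative: (0, -2), (4, -2). Count: 2.

2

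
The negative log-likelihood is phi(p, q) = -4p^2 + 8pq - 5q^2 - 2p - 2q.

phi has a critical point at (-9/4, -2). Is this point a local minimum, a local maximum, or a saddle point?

local maximum

The Hessian of phi is constant: H = [[-8, 8], [8, -10]].
det(H) = (-8)·(-10) − 8² = 16.
det(H) > 0 and tr(H) = -18 < 0, so H is negative definite and the point is a local maximum.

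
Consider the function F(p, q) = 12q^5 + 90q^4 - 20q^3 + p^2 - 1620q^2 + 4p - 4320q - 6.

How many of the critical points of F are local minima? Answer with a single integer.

2

F separates as a function of p plus a function of q, so ∇F=0 decouples.
∂F/∂p = 2(p + 2) = 0 at p ∈ {-2}; ∂F/∂q = 60(q - 3)(q + 2)(q + 3)(q + 4) = 0 at q ∈ {-4, -3, -2, 3}.
The Hessian is diagonal: diag(F_pp, F_qq). Second derivatives: F_pp(-2)=2; F_qq(-4)=-840, F_qq(-3)=360, F_qq(-2)=-600, F_qq(3)=12600.
Local minima occur where both diagonal entries positive: (-2, -3), (-2, 3). Count: 2.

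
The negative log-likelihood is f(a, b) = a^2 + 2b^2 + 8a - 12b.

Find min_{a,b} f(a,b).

f(a,b) separates as P(a) + Q(b), so its minimum is min P + min Q.
P'(a) = 2a + 8 vanishes at a ∈ {-4}; Q'(b) = 4b - 12 vanishes at b ∈ {3}.
Local minima of P (where P''>0): P(-4)=-16. Local minima of Q: Q(3)=-18.
So the global minimum of f is P(-4) + Q(3) = -16 − 18 = -34, attained at (-4, 3).

-34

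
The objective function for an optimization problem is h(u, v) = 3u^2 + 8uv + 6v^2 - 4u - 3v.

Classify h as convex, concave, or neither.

convex

h is quadratic, so its Hessian is the constant matrix H = [[6, 8], [8, 12]].
det(H) = 8, tr(H) = 18.
det(H) > 0 and tr(H) > 0, so H is positive definite everywhere: convex.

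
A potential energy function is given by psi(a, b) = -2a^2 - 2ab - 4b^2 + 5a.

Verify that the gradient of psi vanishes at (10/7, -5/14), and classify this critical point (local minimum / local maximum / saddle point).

∇psi = (-4a - 2b + 5, -2a - 8b); substituting (10/7, -5/14) gives ∇psi = (0, 0), so (10/7, -5/14) is indeed a critical point.
The Hessian of psi is constant: H = [[-4, -2], [-2, -8]].
det(H) = (-4)·(-8) − (-2)² = 28.
det(H) > 0 and tr(H) = -12 < 0, so H is negative definite and the point is a local maximum.

local maximum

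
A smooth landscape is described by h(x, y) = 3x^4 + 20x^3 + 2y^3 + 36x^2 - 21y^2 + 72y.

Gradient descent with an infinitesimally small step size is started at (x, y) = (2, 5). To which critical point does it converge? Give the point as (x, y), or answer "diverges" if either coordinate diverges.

(0, 4)

h is separable, so gradient descent decouples: x follows -∂h/∂x, y follows -∂h/∂y.
∂h/∂x = 12x(x + 2)(x + 3); at x=2 this is 480, so x decreases.
∂h/∂y = 6(y - 4)(y - 3); at y=5 this is 12, so y decreases.
x converges to its nearest critical value 0 (a local min of the x-part); y converges to 4. The iterate converges to (0, 4).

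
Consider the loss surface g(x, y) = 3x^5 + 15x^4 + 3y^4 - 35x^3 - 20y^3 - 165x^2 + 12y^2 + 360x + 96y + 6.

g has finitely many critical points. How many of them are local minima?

g separates as a function of x plus a function of y, so ∇g=0 decouples.
∂g/∂x = 15(x - 2)(x - 1)(x + 3)(x + 4) = 0 at x ∈ {-4, -3, 1, 2}; ∂g/∂y = 12(y - 4)(y - 2)(y + 1) = 0 at y ∈ {-1, 2, 4}.
The Hessian is diagonal: diag(g_xx, g_yy). Second derivatives: g_xx(-4)=-450, g_xx(-3)=300, g_xx(1)=-300, g_xx(2)=450; g_yy(-1)=180, g_yy(2)=-72, g_yy(4)=120.
Local minima occur where both diagonal entries positive: (-3, -1), (-3, 4), (2, -1), (2, 4). Count: 4.

4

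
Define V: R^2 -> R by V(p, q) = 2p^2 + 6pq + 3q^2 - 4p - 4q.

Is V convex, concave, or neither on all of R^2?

neither

V is quadratic, so its Hessian is the constant matrix H = [[4, 6], [6, 6]].
det(H) = -12, tr(H) = 10.
det(H) < 0, so H is indefinite: neither convex nor concave.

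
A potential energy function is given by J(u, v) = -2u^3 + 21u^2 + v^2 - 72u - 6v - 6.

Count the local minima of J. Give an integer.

1

J separates as a function of u plus a function of v, so ∇J=0 decouples.
∂J/∂u = -6(u - 4)(u - 3) = 0 at u ∈ {3, 4}; ∂J/∂v = 2(v - 3) = 0 at v ∈ {3}.
The Hessian is diagonal: diag(J_uu, J_vv). Second derivatives: J_uu(3)=6, J_uu(4)=-6; J_vv(3)=2.
Local minima occur where both diagonal entries positive: (3, 3). Count: 1.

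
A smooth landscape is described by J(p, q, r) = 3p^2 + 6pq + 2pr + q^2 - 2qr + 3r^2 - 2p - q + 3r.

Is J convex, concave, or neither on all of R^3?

J is quadratic, so its Hessian is the constant matrix H = [[6, 6, 2], [6, 2, -2], [2, -2, 6]].
Leading principal minors: 6, -24, -224.
Neither pattern holds ⇒ H is indefinite ⇒ neither convex nor concave.

neither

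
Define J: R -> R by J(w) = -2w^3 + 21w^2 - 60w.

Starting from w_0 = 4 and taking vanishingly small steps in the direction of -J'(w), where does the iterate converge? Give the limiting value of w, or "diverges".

2

J'(w) = -6(w - 5)(w - 2), so J'(4) = 12.
Gradient descent moves in the -J' direction, i.e. w is decreasing.
The nearest critical point in that direction is w = 2, where J'' = 18 > 0 (a local minimum). The iterate converges there.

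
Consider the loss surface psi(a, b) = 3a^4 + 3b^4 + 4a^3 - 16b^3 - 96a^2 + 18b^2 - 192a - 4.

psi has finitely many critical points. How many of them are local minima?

psi separates as a function of a plus a function of b, so ∇psi=0 decouples.
∂psi/∂a = 12(a - 4)(a + 1)(a + 4) = 0 at a ∈ {-4, -1, 4}; ∂psi/∂b = 12b(b - 3)(b - 1) = 0 at b ∈ {0, 1, 3}.
The Hessian is diagonal: diag(psi_aa, psi_bb). Second derivatives: psi_aa(-4)=288, psi_aa(-1)=-180, psi_aa(4)=480; psi_bb(0)=36, psi_bb(1)=-24, psi_bb(3)=72.
Local minima occur where both diagonal entries positive: (-4, 0), (-4, 3), (4, 0), (4, 3). Count: 4.

4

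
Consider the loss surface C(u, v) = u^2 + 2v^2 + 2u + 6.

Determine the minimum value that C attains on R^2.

5

C(u,v) separates as P(u) + Q(v) + 6, so its minimum is min P + min Q + 6.
P'(u) = 2u + 2 vanishes at u ∈ {-1}; Q'(v) = 4v vanishes at v ∈ {0}.
Local minima of P (where P''>0): P(-1)=-1. Local minima of Q: Q(0)=0.
So the global minimum of C is P(-1) + Q(0) + 6 = -1 + 0 + 6 = 5, attained at (-1, 0).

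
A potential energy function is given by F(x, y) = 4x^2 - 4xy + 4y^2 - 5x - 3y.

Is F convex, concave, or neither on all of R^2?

convex

F is quadratic, so its Hessian is the constant matrix H = [[8, -4], [-4, 8]].
det(H) = 48, tr(H) = 16.
det(H) > 0 and tr(H) > 0, so H is positive definite everywhere: convex.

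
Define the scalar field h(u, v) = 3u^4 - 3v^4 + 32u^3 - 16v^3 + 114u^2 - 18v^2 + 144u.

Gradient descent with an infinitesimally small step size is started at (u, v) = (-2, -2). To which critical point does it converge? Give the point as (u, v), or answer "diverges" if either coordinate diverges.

h is separable, so gradient descent decouples: u follows -∂h/∂u, v follows -∂h/∂v.
∂h/∂u = 12(u + 1)(u + 3)(u + 4); at u=-2 this is -24, so u increases.
∂h/∂v = -12v(v + 1)(v + 3); at v=-2 this is -24, so v increases.
u converges to its nearest critical value -1 (a local min of the u-part); v converges to -1. The iterate converges to (-1, -1).

(-1, -1)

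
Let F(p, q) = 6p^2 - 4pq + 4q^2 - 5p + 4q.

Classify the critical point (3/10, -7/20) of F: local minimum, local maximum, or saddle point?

The Hessian of F is constant: H = [[12, -4], [-4, 8]].
det(H) = 12·8 − (-4)² = 80.
det(H) > 0 and tr(H) = 20 > 0, so H is positive definite and the point is a local minimum.

local minimum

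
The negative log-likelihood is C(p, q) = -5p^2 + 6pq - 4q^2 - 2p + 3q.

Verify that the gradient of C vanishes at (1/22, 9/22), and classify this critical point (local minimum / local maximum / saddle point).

local maximum

∇C = (-10p + 6q - 2, 6p - 8q + 3); substituting (1/22, 9/22) gives ∇C = (0, 0), so (1/22, 9/22) is indeed a critical point.
The Hessian of C is constant: H = [[-10, 6], [6, -8]].
det(H) = (-10)·(-8) − 6² = 44.
det(H) > 0 and tr(H) = -18 < 0, so H is negative definite and the point is a local maximum.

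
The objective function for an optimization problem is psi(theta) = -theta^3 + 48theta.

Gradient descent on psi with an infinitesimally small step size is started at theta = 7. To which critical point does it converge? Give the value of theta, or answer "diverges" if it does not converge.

psi'(theta) = -3(theta - 4)(theta + 4), so psi'(7) = -99.
Gradient descent moves in the -psi' direction, i.e. theta is increasing.
There is no critical point above theta=7, and psi' keeps the same sign, so the iterate runs off to +∞.

diverges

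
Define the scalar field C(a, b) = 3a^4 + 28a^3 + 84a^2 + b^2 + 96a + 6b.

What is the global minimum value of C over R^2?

-73

C(a,b) separates as P(a) + Q(b), so its minimum is min P + min Q.
P'(a) = 12(a + 1)(a + 2)(a + 4) vanishes at a ∈ {-4, -2, -1}; Q'(b) = 2b + 6 vanishes at b ∈ {-3}.
Local minima of P (where P''>0): P(-4)=-64, P(-1)=-37. Local minima of Q: Q(-3)=-9.
So the global minimum of C is P(-4) + Q(-3) = -64 − 9 = -73, attained at (-4, -3).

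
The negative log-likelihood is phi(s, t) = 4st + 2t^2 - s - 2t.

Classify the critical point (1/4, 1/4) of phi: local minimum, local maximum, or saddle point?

The Hessian of phi is constant: H = [[0, 4], [4, 4]].
det(H) = 0·4 − 4² = -16.
Since det(H) < 0, H is indefinite and the critical point is a saddle point.

saddle point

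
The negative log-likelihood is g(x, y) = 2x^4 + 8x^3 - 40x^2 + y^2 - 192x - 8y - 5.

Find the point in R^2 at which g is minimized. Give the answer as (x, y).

(3, 4)

g(x,y) separates as P(x) + Q(y) − 5, so its minimum is min P + min Q − 5.
P'(x) = 8(x - 3)(x + 2)(x + 4) vanishes at x ∈ {-4, -2, 3}; Q'(y) = 2y - 8 vanishes at y ∈ {4}.
Local minima of P (where P''>0): P(-4)=128, P(3)=-558. Local minima of Q: Q(4)=-16.
So the global minimum of g is P(3) + Q(4) − 5 = -558 − 16 − 5 = -579, attained at (3, 4).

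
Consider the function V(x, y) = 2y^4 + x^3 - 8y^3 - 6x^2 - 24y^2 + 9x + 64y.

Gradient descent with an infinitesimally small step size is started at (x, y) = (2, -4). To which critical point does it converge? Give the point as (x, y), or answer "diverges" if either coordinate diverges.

V is separable, so gradient descent decouples: x follows -∂V/∂x, y follows -∂V/∂y.
∂V/∂x = 3(x - 3)(x - 1); at x=2 this is -3, so x increases.
∂V/∂y = 8(y - 4)(y - 1)(y + 2); at y=-4 this is -640, so y increases.
x converges to its nearest critical value 3 (a local min of the x-part); y converges to -2. The iterate converges to (3, -2).

(3, -2)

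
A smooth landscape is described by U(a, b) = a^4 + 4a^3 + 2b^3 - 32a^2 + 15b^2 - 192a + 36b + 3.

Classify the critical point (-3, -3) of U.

local maximum

The mixed partial ∂²U/∂a∂b is 0, so the Hessian at any point is diag(U_aa, U_bb) = diag(4(3a^2 + 6a - 16), 6(2b + 5)).
At (-3, -3): H = diag(-28, -6).
Both eigenvalues are negative, so H is negative definite: a local maximum.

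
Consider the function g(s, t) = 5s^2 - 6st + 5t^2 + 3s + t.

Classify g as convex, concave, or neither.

convex

g is quadratic, so its Hessian is the constant matrix H = [[10, -6], [-6, 10]].
det(H) = 64, tr(H) = 20.
det(H) > 0 and tr(H) > 0, so H is positive definite everywhere: convex.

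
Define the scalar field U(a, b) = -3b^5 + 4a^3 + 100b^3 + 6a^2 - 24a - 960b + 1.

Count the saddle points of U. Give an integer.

U separates as a function of a plus a function of b, so ∇U=0 decouples.
∂U/∂a = 12(a - 1)(a + 2) = 0 at a ∈ {-2, 1}; ∂U/∂b = -15(b - 4)(b - 2)(b + 2)(b + 4) = 0 at b ∈ {-4, -2, 2, 4}.
The Hessian is diagonal: diag(U_aa, U_bb). Second derivatives: U_aa(-2)=-36, U_aa(1)=36; U_bb(-4)=1440, U_bb(-2)=-720, U_bb(2)=720, U_bb(4)=-1440.
Saddle points occur where the two diagonal entries have opposite signs: (-2, -4), (-2, 2), (1, -2), (1, 4). Count: 4.

4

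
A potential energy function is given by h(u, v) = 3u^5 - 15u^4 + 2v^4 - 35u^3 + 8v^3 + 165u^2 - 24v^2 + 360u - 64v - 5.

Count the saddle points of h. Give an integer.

h separates as a function of u plus a function of v, so ∇h=0 decouples.
∂h/∂u = 15(u - 4)(u - 3)(u + 1)(u + 2) = 0 at u ∈ {-2, -1, 3, 4}; ∂h/∂v = 8(v - 2)(v + 1)(v + 4) = 0 at v ∈ {-4, -1, 2}.
The Hessian is diagonal: diag(h_uu, h_vv). Second derivatives: h_uu(-2)=-450, h_uu(-1)=300, h_uu(3)=-300, h_uu(4)=450; h_vv(-4)=144, h_vv(-1)=-72, h_vv(2)=144.
Saddle points occur where the two diagonal entries have opposite signs: (-2, -4), (-2, 2), (-1, -1), (3, -4), (3, 2), (4, -1). Count: 6.

6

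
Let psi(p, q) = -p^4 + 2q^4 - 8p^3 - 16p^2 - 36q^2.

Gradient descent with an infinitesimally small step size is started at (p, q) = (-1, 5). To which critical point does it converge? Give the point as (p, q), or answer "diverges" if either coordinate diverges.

(-2, 3)

psi is separable, so gradient descent decouples: p follows -∂psi/∂p, q follows -∂psi/∂q.
∂psi/∂p = -4p(p + 2)(p + 4); at p=-1 this is 12, so p decreases.
∂psi/∂q = 8q(q - 3)(q + 3); at q=5 this is 640, so q decreases.
p converges to its nearest critical value -2 (a local min of the p-part); q converges to 3. The iterate converges to (-2, 3).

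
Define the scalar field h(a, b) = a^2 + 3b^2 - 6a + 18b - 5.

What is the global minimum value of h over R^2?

h(a,b) separates as P(a) + Q(b) − 5, so its minimum is min P + min Q − 5.
P'(a) = 2a - 6 vanishes at a ∈ {3}; Q'(b) = 6b + 18 vanishes at b ∈ {-3}.
Local minima of P (where P''>0): P(3)=-9. Local minima of Q: Q(-3)=-27.
So the global minimum of h is P(3) + Q(-3) − 5 = -9 − 27 − 5 = -41, attained at (3, -3).

-41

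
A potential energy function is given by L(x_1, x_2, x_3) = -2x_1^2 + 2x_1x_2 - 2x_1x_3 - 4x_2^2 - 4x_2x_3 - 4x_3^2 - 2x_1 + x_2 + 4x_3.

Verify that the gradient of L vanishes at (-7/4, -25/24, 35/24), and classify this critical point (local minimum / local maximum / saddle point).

∇L = (-4x_1 + 2x_2 - 2x_3 - 2, 2x_1 - 8x_2 - 4x_3 + 1, -2x_1 - 4x_2 - 8x_3 + 4); substituting (-7/4, -25/24, 35/24) gives ∇L = (0, 0, 0), so (-7/4, -25/24, 35/24) is indeed a critical point.
The Hessian is constant: H = [[-4, 2, -2], [2, -8, -4], [-2, -4, -8]].
Leading principal minors: Δ₁ = -4, Δ₂ = 28, Δ₃ = -96.
The minors alternate sign starting negative (−, +, −), so H is negative definite: a local maximum.

local maximum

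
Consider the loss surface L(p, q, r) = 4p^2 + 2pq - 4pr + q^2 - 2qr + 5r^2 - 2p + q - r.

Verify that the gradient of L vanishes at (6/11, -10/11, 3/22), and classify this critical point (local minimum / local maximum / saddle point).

∇L = (8p + 2q - 4r - 2, 2p + 2q - 2r + 1, -4p - 2q + 10r - 1); substituting (6/11, -10/11, 3/22) gives ∇L = (0, 0, 0), so (6/11, -10/11, 3/22) is indeed a critical point.
The Hessian is constant: H = [[8, 2, -4], [2, 2, -2], [-4, -2, 10]].
Leading principal minors: Δ₁ = 8, Δ₂ = 12, Δ₃ = 88.
All leading minors are positive, so H is positive definite: a local minimum.

local minimum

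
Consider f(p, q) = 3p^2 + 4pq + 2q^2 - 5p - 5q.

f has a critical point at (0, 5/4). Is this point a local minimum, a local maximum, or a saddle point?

local minimum

The Hessian of f is constant: H = [[6, 4], [4, 4]].
det(H) = 6·4 − 4² = 8.
det(H) > 0 and tr(H) = 10 > 0, so H is positive definite and the point is a local minimum.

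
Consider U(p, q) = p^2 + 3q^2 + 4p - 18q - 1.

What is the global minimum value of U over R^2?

U(p,q) separates as A(p) + B(q) − 1, so its minimum is min A + min B − 1.
A'(p) = 2p + 4 vanishes at p ∈ {-2}; B'(q) = 6q - 18 vanishes at q ∈ {3}.
Local minima of A (where A''>0): A(-2)=-4. Local minima of B: B(3)=-27.
So the global minimum of U is A(-2) + B(3) − 1 = -4 − 27 − 1 = -32, attained at (-2, 3).

-32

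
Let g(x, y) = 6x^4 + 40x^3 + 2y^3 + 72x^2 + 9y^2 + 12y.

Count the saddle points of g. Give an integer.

3

g separates as a function of x plus a function of y, so ∇g=0 decouples.
∂g/∂x = 24x(x + 2)(x + 3) = 0 at x ∈ {-3, -2, 0}; ∂g/∂y = 6(y + 1)(y + 2) = 0 at y ∈ {-2, -1}.
The Hessian is diagonal: diag(g_xx, g_yy). Second derivatives: g_xx(-3)=72, g_xx(-2)=-48, g_xx(0)=144; g_yy(-2)=-6, g_yy(-1)=6.
Saddle points occur where the two diagonal entries have opposite signs: (-3, -2), (-2, -1), (0, -2). Count: 3.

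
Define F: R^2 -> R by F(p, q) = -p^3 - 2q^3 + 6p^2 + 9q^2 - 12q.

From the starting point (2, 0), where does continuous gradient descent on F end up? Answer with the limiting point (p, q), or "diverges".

F is separable, so gradient descent decouples: p follows -∂F/∂p, q follows -∂F/∂q.
∂F/∂p = -3p(p - 4); at p=2 this is 12, so p decreases.
∂F/∂q = -6(q - 2)(q - 1); at q=0 this is -12, so q increases.
p converges to its nearest critical value 0 (a local min of the p-part); q converges to 1. The iterate converges to (0, 1).

(0, 1)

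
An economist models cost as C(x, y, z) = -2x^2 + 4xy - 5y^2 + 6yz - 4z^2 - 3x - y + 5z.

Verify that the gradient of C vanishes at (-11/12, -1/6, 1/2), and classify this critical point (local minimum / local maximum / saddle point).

local maximum

∇C = (-4x + 4y - 3, 4x - 10y + 6z - 1, 6y - 8z + 5); substituting (-11/12, -1/6, 1/2) gives ∇C = (0, 0, 0), so (-11/12, -1/6, 1/2) is indeed a critical point.
The Hessian is constant: H = [[-4, 4, 0], [4, -10, 6], [0, 6, -8]].
Leading principal minors: Δ₁ = -4, Δ₂ = 24, Δ₃ = -48.
The minors alternate sign starting negative (−, +, −), so H is negative definite: a local maximum.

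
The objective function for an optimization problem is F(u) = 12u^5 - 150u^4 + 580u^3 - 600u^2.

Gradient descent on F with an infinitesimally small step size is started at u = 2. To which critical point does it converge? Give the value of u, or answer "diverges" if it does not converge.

1

F'(u) = 60u(u - 5)(u - 4)(u - 1), so F'(2) = 720.
Gradient descent moves in the -F' direction, i.e. u is decreasing.
The nearest critical point in that direction is u = 1, where F'' = 720 > 0 (a local minimum). The iterate converges there.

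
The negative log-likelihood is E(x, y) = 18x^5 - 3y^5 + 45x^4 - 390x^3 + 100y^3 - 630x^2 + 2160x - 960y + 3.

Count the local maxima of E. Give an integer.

E separates as a function of x plus a function of y, so ∇E=0 decouples.
∂E/∂x = 90(x - 3)(x - 1)(x + 2)(x + 4) = 0 at x ∈ {-4, -2, 1, 3}; ∂E/∂y = -15(y - 4)(y - 2)(y + 2)(y + 4) = 0 at y ∈ {-4, -2, 2, 4}.
The Hessian is diagonal: diag(E_xx, E_yy). Second derivatives: E_xx(-4)=-6300, E_xx(-2)=2700, E_xx(1)=-2700, E_xx(3)=6300; E_yy(-4)=1440, E_yy(-2)=-720, E_yy(2)=720, E_yy(4)=-1440.
Local maxima occur where both diagonal entries negative: (-4, -2), (-4, 4), (1, -2), (1, 4). Count: 4.

4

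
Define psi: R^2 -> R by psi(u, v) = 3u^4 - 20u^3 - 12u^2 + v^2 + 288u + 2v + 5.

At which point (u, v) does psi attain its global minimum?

psi(u,v) separates as P(u) + Q(v) + 5, so its minimum is min P + min Q + 5.
P'(u) = 12(u - 4)(u - 3)(u + 2) vanishes at u ∈ {-2, 3, 4}; Q'(v) = 2v + 2 vanishes at v ∈ {-1}.
Local minima of P (where P''>0): P(-2)=-416, P(4)=448. Local minima of Q: Q(-1)=-1.
So the global minimum of psi is P(-2) + Q(-1) + 5 = -416 − 1 + 5 = -412, attained at (-2, -1).

(-2, -1)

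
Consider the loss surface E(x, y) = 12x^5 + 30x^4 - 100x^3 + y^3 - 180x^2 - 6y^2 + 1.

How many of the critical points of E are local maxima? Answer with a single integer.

E separates as a function of x plus a function of y, so ∇E=0 decouples.
∂E/∂x = 60x(x - 2)(x + 1)(x + 3) = 0 at x ∈ {-3, -1, 0, 2}; ∂E/∂y = 3y(y - 4) = 0 at y ∈ {0, 4}.
The Hessian is diagonal: diag(E_xx, E_yy). Second derivatives: E_xx(-3)=-1800, E_xx(-1)=360, E_xx(0)=-360, E_xx(2)=1800; E_yy(0)=-12, E_yy(4)=12.
Local maxima occur where both diagonal entries negative: (-3, 0), (0, 0). Count: 2.

2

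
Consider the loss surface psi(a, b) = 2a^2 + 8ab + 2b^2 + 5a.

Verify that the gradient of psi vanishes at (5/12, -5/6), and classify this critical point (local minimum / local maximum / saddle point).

∇psi = (4a + 8b + 5, 8a + 4b); substituting (5/12, -5/6) gives ∇psi = (0, 0), so (5/12, -5/6) is indeed a critical point.
The Hessian of psi is constant: H = [[4, 8], [8, 4]].
det(H) = 4·4 − 8² = -48.
Since det(H) < 0, H is indefinite and the critical point is a saddle point.

saddle point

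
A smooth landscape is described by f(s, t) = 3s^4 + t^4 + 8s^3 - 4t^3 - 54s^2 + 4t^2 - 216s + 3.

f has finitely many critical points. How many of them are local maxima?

1

f separates as a function of s plus a function of t, so ∇f=0 decouples.
∂f/∂s = 12(s - 3)(s + 2)(s + 3) = 0 at s ∈ {-3, -2, 3}; ∂f/∂t = 4t(t - 2)(t - 1) = 0 at t ∈ {0, 1, 2}.
The Hessian is diagonal: diag(f_ss, f_tt). Second derivatives: f_ss(-3)=72, f_ss(-2)=-60, f_ss(3)=360; f_tt(0)=8, f_tt(1)=-4, f_tt(2)=8.
Local maxima occur where both diagonal entries negative: (-2, 1). Count: 1.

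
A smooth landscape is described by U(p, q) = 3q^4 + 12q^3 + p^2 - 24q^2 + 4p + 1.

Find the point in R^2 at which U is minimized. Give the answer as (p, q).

U(p,q) separates as A(p) + B(q) + 1, so its minimum is min A + min B + 1.
A'(p) = 2p + 4 vanishes at p ∈ {-2}; B'(q) = 12q(q - 1)(q + 4) vanishes at q ∈ {-4, 0, 1}.
Local minima of A (where A''>0): A(-2)=-4. Local minima of B: B(-4)=-384, B(1)=-9.
So the global minimum of U is A(-2) + B(-4) + 1 = -4 − 384 + 1 = -387, attained at (-2, -4).

(-2, -4)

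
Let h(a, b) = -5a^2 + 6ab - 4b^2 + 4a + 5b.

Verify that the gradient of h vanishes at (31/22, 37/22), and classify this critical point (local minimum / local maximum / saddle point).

∇h = (-10a + 6b + 4, 6a - 8b + 5); substituting (31/22, 37/22) gives ∇h = (0, 0), so (31/22, 37/22) is indeed a critical point.
The Hessian of h is constant: H = [[-10, 6], [6, -8]].
det(H) = (-10)·(-8) − 6² = 44.
det(H) > 0 and tr(H) = -18 < 0, so H is negative definite and the point is a local maximum.

local maximum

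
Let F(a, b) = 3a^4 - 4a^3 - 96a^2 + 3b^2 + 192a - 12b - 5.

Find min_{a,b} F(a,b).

F(a,b) separates as P(a) + Q(b) − 5, so its minimum is min P + min Q − 5.
P'(a) = 12(a - 4)(a - 1)(a + 4) vanishes at a ∈ {-4, 1, 4}; Q'(b) = 6b - 12 vanishes at b ∈ {2}.
Local minima of P (where P''>0): P(-4)=-1280, P(4)=-256. Local minima of Q: Q(2)=-12.
So the global minimum of F is P(-4) + Q(2) − 5 = -1280 − 12 − 5 = -1297, attained at (-4, 2).

-1297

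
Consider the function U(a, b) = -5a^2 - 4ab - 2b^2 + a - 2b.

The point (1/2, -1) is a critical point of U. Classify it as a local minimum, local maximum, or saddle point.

The Hessian of U is constant: H = [[-10, -4], [-4, -4]].
det(H) = (-10)·(-4) − (-4)² = 24.
det(H) > 0 and tr(H) = -14 < 0, so H is negative definite and the point is a local maximum.

local maximum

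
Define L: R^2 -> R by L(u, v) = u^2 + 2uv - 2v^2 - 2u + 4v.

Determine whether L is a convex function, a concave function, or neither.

neither

L is quadratic, so its Hessian is the constant matrix H = [[2, 2], [2, -4]].
det(H) = -12, tr(H) = -2.
det(H) < 0, so H is indefinite: neither convex nor concave.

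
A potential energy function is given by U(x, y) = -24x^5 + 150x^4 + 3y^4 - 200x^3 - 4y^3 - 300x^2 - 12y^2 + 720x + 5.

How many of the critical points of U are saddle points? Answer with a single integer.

U separates as a function of x plus a function of y, so ∇U=0 decouples.
∂U/∂x = -120(x - 3)(x - 2)(x - 1)(x + 1) = 0 at x ∈ {-1, 1, 2, 3}; ∂U/∂y = 12y(y - 2)(y + 1) = 0 at y ∈ {-1, 0, 2}.
The Hessian is diagonal: diag(U_xx, U_yy). Second derivatives: U_xx(-1)=2880, U_xx(1)=-480, U_xx(2)=360, U_xx(3)=-960; U_yy(-1)=36, U_yy(0)=-24, U_yy(2)=72.
Saddle points occur where the two diagonal entries have opposite signs: (-1, 0), (1, -1), (1, 2), (2, 0), (3, -1), (3, 2). Count: 6.

6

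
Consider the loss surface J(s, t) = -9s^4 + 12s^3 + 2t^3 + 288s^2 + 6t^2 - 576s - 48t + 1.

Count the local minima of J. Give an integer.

1

J separates as a function of s plus a function of t, so ∇J=0 decouples.
∂J/∂s = -36(s - 4)(s - 1)(s + 4) = 0 at s ∈ {-4, 1, 4}; ∂J/∂t = 6(t - 2)(t + 4) = 0 at t ∈ {-4, 2}.
The Hessian is diagonal: diag(J_ss, J_tt). Second derivatives: J_ss(-4)=-1440, J_ss(1)=540, J_ss(4)=-864; J_tt(-4)=-36, J_tt(2)=36.
Local minima occur where both diagonal entries positive: (1, 2). Count: 1.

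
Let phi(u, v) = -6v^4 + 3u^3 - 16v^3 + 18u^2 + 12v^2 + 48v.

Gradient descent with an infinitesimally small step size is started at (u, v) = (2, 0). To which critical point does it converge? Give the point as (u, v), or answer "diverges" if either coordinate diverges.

(0, -1)

phi is separable, so gradient descent decouples: u follows -∂phi/∂u, v follows -∂phi/∂v.
∂phi/∂u = 9u(u + 4); at u=2 this is 108, so u decreases.
∂phi/∂v = -24(v - 1)(v + 1)(v + 2); at v=0 this is 48, so v decreases.
u converges to its nearest critical value 0 (a local min of the u-part); v converges to -1. The iterate converges to (0, -1).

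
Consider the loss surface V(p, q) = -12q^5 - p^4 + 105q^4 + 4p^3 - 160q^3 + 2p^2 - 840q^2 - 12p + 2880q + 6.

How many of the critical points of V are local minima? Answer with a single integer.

V separates as a function of p plus a function of q, so ∇V=0 decouples.
∂V/∂p = -4(p - 3)(p - 1)(p + 1) = 0 at p ∈ {-1, 1, 3}; ∂V/∂q = -60(q - 4)(q - 3)(q - 2)(q + 2) = 0 at q ∈ {-2, 2, 3, 4}.
The Hessian is diagonal: diag(V_pp, V_qq). Second derivatives: V_pp(-1)=-32, V_pp(1)=16, V_pp(3)=-32; V_qq(-2)=7200, V_qq(2)=-480, V_qq(3)=300, V_qq(4)=-720.
Local minima occur where both diagonal entries positive: (1, -2), (1, 3). Count: 2.

2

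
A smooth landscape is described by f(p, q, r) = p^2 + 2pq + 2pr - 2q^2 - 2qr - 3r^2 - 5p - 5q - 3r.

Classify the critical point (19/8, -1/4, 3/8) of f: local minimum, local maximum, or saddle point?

The Hessian is constant: H = [[2, 2, 2], [2, -4, -2], [2, -2, -6]].
Leading principal minors: Δ₁ = 2, Δ₂ = -12, Δ₃ = 64.
The minors fit neither the all-positive nor the alternating-sign pattern, so H is indefinite: a saddle point.

saddle point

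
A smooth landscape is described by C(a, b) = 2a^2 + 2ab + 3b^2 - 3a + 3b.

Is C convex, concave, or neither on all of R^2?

convex

C is quadratic, so its Hessian is the constant matrix H = [[4, 2], [2, 6]].
det(H) = 20, tr(H) = 10.
det(H) > 0 and tr(H) > 0, so H is positive definite everywhere: convex.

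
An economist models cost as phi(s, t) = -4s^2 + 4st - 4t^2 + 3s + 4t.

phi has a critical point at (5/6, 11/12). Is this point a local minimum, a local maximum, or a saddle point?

local maximum

The Hessian of phi is constant: H = [[-8, 4], [4, -8]].
det(H) = (-8)·(-8) − 4² = 48.
det(H) > 0 and tr(H) = -16 < 0, so H is negative definite and the point is a local maximum.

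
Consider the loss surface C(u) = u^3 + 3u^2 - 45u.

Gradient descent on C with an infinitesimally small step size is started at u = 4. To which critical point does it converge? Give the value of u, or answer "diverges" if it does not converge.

3

C'(u) = 3(u - 3)(u + 5), so C'(4) = 27.
Gradient descent moves in the -C' direction, i.e. u is decreasing.
The nearest critical point in that direction is u = 3, where C'' = 24 > 0 (a local minimum). The iterate converges there.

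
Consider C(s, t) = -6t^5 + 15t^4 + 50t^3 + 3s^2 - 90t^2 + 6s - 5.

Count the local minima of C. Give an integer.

C separates as a function of s plus a function of t, so ∇C=0 decouples.
∂C/∂s = 6(s + 1) = 0 at s ∈ {-1}; ∂C/∂t = -30t(t - 3)(t - 1)(t + 2) = 0 at t ∈ {-2, 0, 1, 3}.
The Hessian is diagonal: diag(C_ss, C_tt). Second derivatives: C_ss(-1)=6; C_tt(-2)=900, C_tt(0)=-180, C_tt(1)=180, C_tt(3)=-900.
Local minima occur where both diagonal entries positive: (-1, -2), (-1, 1). Count: 2.

2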